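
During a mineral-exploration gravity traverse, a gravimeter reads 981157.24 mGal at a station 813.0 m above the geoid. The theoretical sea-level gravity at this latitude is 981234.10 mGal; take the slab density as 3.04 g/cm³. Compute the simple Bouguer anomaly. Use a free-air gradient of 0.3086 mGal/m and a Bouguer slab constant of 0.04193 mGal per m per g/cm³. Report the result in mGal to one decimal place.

Free-air correction = 0.3086 × 813.0 = 250.89 mGal
Free-air anomaly = 981157.24 − 981234.10 + (250.89) = 174.03 mGal
Bouguer slab correction = 0.04193 × 3.04 × 813.0 = 103.63 mGal
Simple Bouguer anomaly = 174.03 − (103.63) = 70.40 mGal

70.4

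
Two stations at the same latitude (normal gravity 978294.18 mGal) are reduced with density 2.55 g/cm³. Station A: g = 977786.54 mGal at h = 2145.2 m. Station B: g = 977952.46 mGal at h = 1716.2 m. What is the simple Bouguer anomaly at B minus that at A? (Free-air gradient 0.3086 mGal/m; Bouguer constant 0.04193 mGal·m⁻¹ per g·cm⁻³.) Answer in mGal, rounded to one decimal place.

79.4

Δg_SB(A) = 977786.54 − 978294.18 + 0.3086×2145.2 − 0.04193×2.55×2145.2 = -75.00 mGal
Δg_SB(B) = 977952.46 − 978294.18 + 0.3086×1716.2 − 0.04193×2.55×1716.2 = 4.40 mGal
Difference = 4.40 − (-75.00) = 79.40 mGal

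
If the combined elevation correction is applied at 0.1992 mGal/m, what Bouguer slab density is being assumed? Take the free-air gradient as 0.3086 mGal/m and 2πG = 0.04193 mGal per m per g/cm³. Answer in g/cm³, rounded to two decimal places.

2.61

0.1992 = 0.3086 − 0.04193 × ρ
ρ = (0.3086 − 0.1992) / 0.04193 = 2.61 g/cm³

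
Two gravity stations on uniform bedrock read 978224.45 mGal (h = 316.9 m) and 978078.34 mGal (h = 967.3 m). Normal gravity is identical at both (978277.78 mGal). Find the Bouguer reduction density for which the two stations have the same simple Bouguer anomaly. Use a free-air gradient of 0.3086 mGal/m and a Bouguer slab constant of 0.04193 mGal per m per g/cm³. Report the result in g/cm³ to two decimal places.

Δg_obs = 978078.34 − 978224.45 = -146.11 mGal over Δh = 967.3 − 316.9 = 650.4 m
Equal Bouguer anomalies ⇒ Δg_obs + (0.3086 − 0.04193ρ)·Δh = 0
0.3086 − 0.04193ρ = −Δg_obs/Δh = 0.22465
ρ = (0.3086 − 0.22465) / 0.04193 = 2.00 g/cm³

2.00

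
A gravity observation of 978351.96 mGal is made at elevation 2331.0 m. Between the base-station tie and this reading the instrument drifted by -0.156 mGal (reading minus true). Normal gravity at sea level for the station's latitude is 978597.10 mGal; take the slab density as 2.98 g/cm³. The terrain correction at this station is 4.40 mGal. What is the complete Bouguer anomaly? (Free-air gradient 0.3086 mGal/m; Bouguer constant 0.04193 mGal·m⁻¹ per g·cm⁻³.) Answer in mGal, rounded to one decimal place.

187.5

Drift-corrected reading = 978351.96 − (-0.156) = 978352.116 mGal
Free-air correction = 0.3086 × 2331.0 = 719.35 mGal
Free-air anomaly = 978352.116 − 978597.10 + (719.35) = 474.366 mGal
Bouguer slab correction = 0.04193 × 2.98 × 2331.0 = 291.26 mGal
Simple Bouguer anomaly = 474.366 − (291.26) = 183.106 mGal
Complete Bouguer anomaly = 183.106 + 4.40 = 187.506 mGal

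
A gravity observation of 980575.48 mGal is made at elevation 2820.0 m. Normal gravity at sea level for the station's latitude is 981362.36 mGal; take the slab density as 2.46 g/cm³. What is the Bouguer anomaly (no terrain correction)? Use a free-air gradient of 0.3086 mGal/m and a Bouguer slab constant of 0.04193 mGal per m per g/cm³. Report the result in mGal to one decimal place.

-207.5

Free-air correction = 0.3086 × 2820.0 = 870.25 mGal
Free-air anomaly = 980575.48 − 981362.36 + (870.25) = 83.37 mGal
Bouguer slab correction = 0.04193 × 2.46 × 2820.0 = 290.88 mGal
Simple Bouguer anomaly = 83.37 − (290.88) = -207.51 mGal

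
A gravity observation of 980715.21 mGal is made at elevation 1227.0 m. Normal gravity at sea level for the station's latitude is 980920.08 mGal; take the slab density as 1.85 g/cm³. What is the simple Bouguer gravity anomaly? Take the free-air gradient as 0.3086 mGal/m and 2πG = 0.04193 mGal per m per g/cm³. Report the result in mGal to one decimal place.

Free-air correction = 0.3086 × 1227.0 = 378.65 mGal
Free-air anomaly = 980715.21 − 980920.08 + (378.65) = 173.78 mGal
Bouguer slab correction = 0.04193 × 1.85 × 1227.0 = 95.18 mGal
Simple Bouguer anomaly = 173.78 − (95.18) = 78.60 mGal

78.6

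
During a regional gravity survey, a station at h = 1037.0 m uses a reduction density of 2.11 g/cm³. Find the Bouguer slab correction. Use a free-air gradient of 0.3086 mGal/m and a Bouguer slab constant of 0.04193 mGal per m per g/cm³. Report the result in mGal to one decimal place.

Bouguer slab correction = 0.04193 × 2.11 × 1037.0 = 91.7 mGal

91.7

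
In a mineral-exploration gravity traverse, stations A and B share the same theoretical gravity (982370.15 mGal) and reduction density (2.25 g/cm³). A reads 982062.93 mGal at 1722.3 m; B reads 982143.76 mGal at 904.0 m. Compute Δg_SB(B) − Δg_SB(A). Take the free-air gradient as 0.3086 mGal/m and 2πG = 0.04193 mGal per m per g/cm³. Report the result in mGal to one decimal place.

-94.5

Δg_SB(A) = 982062.93 − 982370.15 + 0.3086×1722.3 − 0.04193×2.25×1722.3 = 61.80 mGal
Δg_SB(B) = 982143.76 − 982370.15 + 0.3086×904.0 − 0.04193×2.25×904.0 = -32.70 mGal
Difference = -32.70 − (61.80) = -94.50 mGal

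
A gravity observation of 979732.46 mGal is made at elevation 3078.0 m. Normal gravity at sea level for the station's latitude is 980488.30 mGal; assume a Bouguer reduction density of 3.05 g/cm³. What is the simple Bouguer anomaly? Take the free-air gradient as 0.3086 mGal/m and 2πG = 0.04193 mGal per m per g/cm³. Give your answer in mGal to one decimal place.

-199.6

Free-air correction = 0.3086 × 3078.0 = 949.87 mGal
Free-air anomaly = 979732.46 − 980488.30 + (949.87) = 194.03 mGal
Bouguer slab correction = 0.04193 × 3.05 × 3078.0 = 393.63 mGal
Simple Bouguer anomaly = 194.03 − (393.63) = -199.60 mGal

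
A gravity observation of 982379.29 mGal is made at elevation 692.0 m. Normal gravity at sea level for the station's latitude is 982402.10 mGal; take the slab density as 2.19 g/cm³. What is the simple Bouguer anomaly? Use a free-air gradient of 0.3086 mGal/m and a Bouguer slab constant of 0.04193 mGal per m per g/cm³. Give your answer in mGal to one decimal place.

127.2

Free-air correction = 0.3086 × 692.0 = 213.55 mGal
Free-air anomaly = 982379.29 − 982402.10 + (213.55) = 190.74 mGal
Bouguer slab correction = 0.04193 × 2.19 × 692.0 = 63.54 mGal
Simple Bouguer anomaly = 190.74 − (63.54) = 127.20 mGal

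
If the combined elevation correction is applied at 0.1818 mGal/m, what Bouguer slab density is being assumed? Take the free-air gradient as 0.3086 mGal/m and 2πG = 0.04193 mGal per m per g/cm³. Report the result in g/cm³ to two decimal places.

0.1818 = 0.3086 − 0.04193 × ρ
ρ = (0.3086 − 0.1818) / 0.04193 = 3.02 g/cm³

3.02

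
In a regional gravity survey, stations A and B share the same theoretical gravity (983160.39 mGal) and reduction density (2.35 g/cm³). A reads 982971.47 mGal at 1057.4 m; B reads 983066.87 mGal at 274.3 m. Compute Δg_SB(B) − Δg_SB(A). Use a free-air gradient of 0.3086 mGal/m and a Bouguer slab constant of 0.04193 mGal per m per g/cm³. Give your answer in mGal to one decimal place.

-69.1

Δg_SB(A) = 982971.47 − 983160.39 + 0.3086×1057.4 − 0.04193×2.35×1057.4 = 33.20 mGal
Δg_SB(B) = 983066.87 − 983160.39 + 0.3086×274.3 − 0.04193×2.35×274.3 = -35.90 mGal
Difference = -35.90 − (33.20) = -69.10 mGal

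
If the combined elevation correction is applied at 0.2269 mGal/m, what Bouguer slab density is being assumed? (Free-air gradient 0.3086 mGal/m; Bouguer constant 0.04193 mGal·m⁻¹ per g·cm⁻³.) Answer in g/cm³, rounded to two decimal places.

0.2269 = 0.3086 − 0.04193 × ρ
ρ = (0.3086 − 0.2269) / 0.04193 = 1.95 g/cm³

1.95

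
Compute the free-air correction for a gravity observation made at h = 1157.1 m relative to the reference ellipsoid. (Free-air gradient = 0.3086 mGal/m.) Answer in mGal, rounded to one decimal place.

Free-air correction = 0.3086 × 1157.1 = 357.1 mGal

357.1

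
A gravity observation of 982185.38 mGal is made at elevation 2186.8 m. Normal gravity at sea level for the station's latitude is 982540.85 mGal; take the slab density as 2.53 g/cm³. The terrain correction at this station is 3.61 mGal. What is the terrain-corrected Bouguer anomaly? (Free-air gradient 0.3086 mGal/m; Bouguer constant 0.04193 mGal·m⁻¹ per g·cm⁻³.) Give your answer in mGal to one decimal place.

91.0

Free-air correction = 0.3086 × 2186.8 = 674.85 mGal
Free-air anomaly = 982185.38 − 982540.85 + (674.85) = 319.38 mGal
Bouguer slab correction = 0.04193 × 2.53 × 2186.8 = 231.98 mGal
Simple Bouguer anomaly = 319.38 − (231.98) = 87.40 mGal
Complete Bouguer anomaly = 87.40 + 3.61 = 91.01 mGal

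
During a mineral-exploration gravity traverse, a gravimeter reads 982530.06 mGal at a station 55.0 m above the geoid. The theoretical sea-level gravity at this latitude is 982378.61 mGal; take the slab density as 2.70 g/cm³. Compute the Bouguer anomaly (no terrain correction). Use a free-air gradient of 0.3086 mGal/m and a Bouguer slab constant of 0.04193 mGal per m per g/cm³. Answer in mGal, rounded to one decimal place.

Free-air correction = 0.3086 × 55.0 = 16.97 mGal
Free-air anomaly = 982530.06 − 982378.61 + (16.97) = 168.42 mGal
Bouguer slab correction = 0.04193 × 2.70 × 55.0 = 6.23 mGal
Simple Bouguer anomaly = 168.42 − (6.23) = 162.19 mGal

162.2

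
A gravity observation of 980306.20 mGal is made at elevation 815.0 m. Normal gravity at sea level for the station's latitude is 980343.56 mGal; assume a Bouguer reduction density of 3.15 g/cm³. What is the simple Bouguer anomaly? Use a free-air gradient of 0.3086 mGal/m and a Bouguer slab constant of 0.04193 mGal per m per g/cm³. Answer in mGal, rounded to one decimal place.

106.5

Free-air correction = 0.3086 × 815.0 = 251.51 mGal
Free-air anomaly = 980306.20 − 980343.56 + (251.51) = 214.15 mGal
Bouguer slab correction = 0.04193 × 3.15 × 815.0 = 107.64 mGal
Simple Bouguer anomaly = 214.15 − (107.64) = 106.51 mGal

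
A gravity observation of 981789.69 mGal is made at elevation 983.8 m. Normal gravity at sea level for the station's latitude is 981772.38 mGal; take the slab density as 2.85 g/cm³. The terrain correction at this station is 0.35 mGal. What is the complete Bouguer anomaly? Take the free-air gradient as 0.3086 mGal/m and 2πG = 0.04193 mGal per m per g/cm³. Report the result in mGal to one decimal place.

203.7

Free-air correction = 0.3086 × 983.8 = 303.60 mGal
Free-air anomaly = 981789.69 − 981772.38 + (303.60) = 320.91 mGal
Bouguer slab correction = 0.04193 × 2.85 × 983.8 = 117.56 mGal
Simple Bouguer anomaly = 320.91 − (117.56) = 203.35 mGal
Complete Bouguer anomaly = 203.35 + 0.35 = 203.70 mGal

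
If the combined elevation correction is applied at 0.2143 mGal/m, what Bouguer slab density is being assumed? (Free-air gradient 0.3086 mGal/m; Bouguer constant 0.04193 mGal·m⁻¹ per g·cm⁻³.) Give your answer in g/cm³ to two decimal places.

0.2143 = 0.3086 − 0.04193 × ρ
ρ = (0.3086 − 0.2143) / 0.04193 = 2.25 g/cm³

2.25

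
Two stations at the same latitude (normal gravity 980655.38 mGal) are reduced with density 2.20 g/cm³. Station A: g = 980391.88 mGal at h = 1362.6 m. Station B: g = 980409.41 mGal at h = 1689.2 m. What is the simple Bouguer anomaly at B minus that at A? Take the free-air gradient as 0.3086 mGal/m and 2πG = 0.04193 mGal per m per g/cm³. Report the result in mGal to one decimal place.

Δg_SB(A) = 980391.88 − 980655.38 + 0.3086×1362.6 − 0.04193×2.20×1362.6 = 31.30 mGal
Δg_SB(B) = 980409.41 − 980655.38 + 0.3086×1689.2 − 0.04193×2.20×1689.2 = 119.50 mGal
Difference = 119.50 − (31.30) = 88.20 mGal

88.2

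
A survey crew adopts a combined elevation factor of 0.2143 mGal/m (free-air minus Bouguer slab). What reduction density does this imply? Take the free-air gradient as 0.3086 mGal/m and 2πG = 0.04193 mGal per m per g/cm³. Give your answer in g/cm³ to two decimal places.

0.2143 = 0.3086 − 0.04193 × ρ
ρ = (0.3086 − 0.2143) / 0.04193 = 2.25 g/cm³

2.25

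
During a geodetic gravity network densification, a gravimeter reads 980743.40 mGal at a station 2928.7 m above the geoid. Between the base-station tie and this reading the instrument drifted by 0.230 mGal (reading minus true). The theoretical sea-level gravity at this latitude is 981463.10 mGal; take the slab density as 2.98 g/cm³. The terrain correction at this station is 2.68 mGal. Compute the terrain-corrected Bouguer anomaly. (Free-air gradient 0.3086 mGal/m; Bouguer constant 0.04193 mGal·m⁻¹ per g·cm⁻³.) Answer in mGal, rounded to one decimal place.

Drift-corrected reading = 980743.40 − (0.230) = 980743.170 mGal
Free-air correction = 0.3086 × 2928.7 = 903.80 mGal
Free-air anomaly = 980743.170 − 981463.10 + (903.80) = 183.870 mGal
Bouguer slab correction = 0.04193 × 2.98 × 2928.7 = 365.95 mGal
Simple Bouguer anomaly = 183.870 − (365.95) = -182.080 mGal
Complete Bouguer anomaly = -182.080 + 2.68 = -179.400 mGal

-179.4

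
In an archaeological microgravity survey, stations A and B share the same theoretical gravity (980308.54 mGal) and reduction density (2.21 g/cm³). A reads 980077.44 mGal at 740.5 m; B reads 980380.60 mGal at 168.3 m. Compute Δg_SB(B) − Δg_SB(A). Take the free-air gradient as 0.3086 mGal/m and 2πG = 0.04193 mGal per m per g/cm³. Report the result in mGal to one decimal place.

Δg_SB(A) = 980077.44 − 980308.54 + 0.3086×740.5 − 0.04193×2.21×740.5 = -71.20 mGal
Δg_SB(B) = 980380.60 − 980308.54 + 0.3086×168.3 − 0.04193×2.21×168.3 = 108.40 mGal
Difference = 108.40 − (-71.20) = 179.60 mGal

179.6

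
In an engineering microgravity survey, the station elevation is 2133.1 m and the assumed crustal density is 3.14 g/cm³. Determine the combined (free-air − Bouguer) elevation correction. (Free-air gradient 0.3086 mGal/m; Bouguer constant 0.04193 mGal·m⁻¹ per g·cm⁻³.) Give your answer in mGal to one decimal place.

377.4

Combined gradient = 0.3086 − 0.04193 × 3.14 = 0.1769398 mGal/m
Combined elevation correction = 0.1769398 × 2133.1 = 377.4 mGal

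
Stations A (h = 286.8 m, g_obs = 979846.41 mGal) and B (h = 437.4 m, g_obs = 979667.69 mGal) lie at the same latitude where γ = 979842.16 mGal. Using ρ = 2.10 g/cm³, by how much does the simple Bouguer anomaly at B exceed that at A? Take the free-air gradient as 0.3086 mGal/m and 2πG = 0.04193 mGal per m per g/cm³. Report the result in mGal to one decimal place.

-145.5

Δg_SB(A) = 979846.41 − 979842.16 + 0.3086×286.8 − 0.04193×2.10×286.8 = 67.50 mGal
Δg_SB(B) = 979667.69 − 979842.16 + 0.3086×437.4 − 0.04193×2.10×437.4 = -78.00 mGal
Difference = -78.00 − (67.50) = -145.50 mGal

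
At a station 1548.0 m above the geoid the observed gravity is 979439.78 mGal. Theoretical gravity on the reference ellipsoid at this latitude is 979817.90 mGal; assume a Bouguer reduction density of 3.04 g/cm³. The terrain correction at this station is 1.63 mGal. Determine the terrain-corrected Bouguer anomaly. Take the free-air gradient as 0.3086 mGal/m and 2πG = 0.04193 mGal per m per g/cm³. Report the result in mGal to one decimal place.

-96.1

Free-air correction = 0.3086 × 1548.0 = 477.71 mGal
Free-air anomaly = 979439.78 − 979817.90 + (477.71) = 99.59 mGal
Bouguer slab correction = 0.04193 × 3.04 × 1548.0 = 197.32 mGal
Simple Bouguer anomaly = 99.59 − (197.32) = -97.73 mGal
Complete Bouguer anomaly = -97.73 + 1.63 = -96.10 mGal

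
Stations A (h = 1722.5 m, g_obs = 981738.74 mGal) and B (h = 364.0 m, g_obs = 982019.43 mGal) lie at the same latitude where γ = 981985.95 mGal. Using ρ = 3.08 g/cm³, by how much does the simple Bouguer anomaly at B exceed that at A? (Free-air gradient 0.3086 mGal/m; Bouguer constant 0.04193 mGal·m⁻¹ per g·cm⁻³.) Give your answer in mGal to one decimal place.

36.9

Δg_SB(A) = 981738.74 − 981985.95 + 0.3086×1722.5 − 0.04193×3.08×1722.5 = 61.90 mGal
Δg_SB(B) = 982019.43 − 981985.95 + 0.3086×364.0 − 0.04193×3.08×364.0 = 98.80 mGal
Difference = 98.80 − (61.90) = 36.90 mGal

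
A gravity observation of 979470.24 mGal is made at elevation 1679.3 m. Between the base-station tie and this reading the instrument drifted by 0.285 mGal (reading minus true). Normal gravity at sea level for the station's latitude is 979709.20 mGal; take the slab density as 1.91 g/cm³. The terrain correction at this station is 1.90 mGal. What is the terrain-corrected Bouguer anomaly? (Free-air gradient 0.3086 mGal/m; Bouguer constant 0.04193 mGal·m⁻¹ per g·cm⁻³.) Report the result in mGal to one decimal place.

146.4

Drift-corrected reading = 979470.24 − (0.285) = 979469.955 mGal
Free-air correction = 0.3086 × 1679.3 = 518.23 mGal
Free-air anomaly = 979469.955 − 979709.20 + (518.23) = 278.985 mGal
Bouguer slab correction = 0.04193 × 1.91 × 1679.3 = 134.49 mGal
Simple Bouguer anomaly = 278.985 − (134.49) = 144.495 mGal
Complete Bouguer anomaly = 144.495 + 1.90 = 146.395 mGal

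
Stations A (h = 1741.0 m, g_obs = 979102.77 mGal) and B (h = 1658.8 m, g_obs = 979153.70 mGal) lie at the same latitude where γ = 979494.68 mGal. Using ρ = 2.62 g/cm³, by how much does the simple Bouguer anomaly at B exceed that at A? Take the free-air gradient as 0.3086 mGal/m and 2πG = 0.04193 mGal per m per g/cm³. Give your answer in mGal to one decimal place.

34.6

Δg_SB(A) = 979102.77 − 979494.68 + 0.3086×1741.0 − 0.04193×2.62×1741.0 = -45.90 mGal
Δg_SB(B) = 979153.70 − 979494.68 + 0.3086×1658.8 − 0.04193×2.62×1658.8 = -11.30 mGal
Difference = -11.30 − (-45.90) = 34.60 mGal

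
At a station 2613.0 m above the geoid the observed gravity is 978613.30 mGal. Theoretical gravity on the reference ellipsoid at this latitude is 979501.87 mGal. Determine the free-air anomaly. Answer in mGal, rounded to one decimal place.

-82.2

Free-air correction = 0.3086 × 2613.0 = 806.37 mGal
Free-air anomaly = 978613.30 − 979501.87 + (806.37) = -82.20 mGal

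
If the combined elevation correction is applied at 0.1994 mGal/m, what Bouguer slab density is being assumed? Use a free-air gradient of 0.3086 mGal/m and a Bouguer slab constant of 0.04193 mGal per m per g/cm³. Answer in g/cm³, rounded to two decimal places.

0.1994 = 0.3086 − 0.04193 × ρ
ρ = (0.3086 − 0.1994) / 0.04193 = 2.60 g/cm³

2.60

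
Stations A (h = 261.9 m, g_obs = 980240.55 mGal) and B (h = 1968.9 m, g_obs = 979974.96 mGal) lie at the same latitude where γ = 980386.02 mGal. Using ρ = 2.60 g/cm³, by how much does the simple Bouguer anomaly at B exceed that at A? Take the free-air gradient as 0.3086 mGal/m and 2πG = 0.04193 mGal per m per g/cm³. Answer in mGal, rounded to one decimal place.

75.1

Δg_SB(A) = 980240.55 − 980386.02 + 0.3086×261.9 − 0.04193×2.60×261.9 = -93.20 mGal
Δg_SB(B) = 979974.96 − 980386.02 + 0.3086×1968.9 − 0.04193×2.60×1968.9 = -18.10 mGal
Difference = -18.10 − (-93.20) = 75.10 mGal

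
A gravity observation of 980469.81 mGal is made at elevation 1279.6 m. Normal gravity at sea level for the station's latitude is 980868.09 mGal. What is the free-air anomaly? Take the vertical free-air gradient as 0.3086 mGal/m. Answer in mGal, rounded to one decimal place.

-3.4

Free-air correction = 0.3086 × 1279.6 = 394.88 mGal
Free-air anomaly = 980469.81 − 980868.09 + (394.88) = -3.40 mGal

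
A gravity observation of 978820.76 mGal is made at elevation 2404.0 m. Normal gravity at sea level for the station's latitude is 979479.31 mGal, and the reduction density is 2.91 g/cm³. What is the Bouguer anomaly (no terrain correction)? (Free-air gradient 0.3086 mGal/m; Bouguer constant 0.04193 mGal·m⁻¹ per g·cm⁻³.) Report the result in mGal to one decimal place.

Free-air correction = 0.3086 × 2404.0 = 741.87 mGal
Free-air anomaly = 978820.76 − 979479.31 + (741.87) = 83.32 mGal
Bouguer slab correction = 0.04193 × 2.91 × 2404.0 = 293.33 mGal
Simple Bouguer anomaly = 83.32 − (293.33) = -210.01 mGal

-210.0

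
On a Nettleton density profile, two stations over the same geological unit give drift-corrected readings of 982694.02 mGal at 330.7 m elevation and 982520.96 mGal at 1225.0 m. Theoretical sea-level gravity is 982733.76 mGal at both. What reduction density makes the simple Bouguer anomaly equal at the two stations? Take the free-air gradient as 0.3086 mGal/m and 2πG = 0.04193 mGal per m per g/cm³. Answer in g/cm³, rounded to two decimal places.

2.74

Δg_obs = 982520.96 − 982694.02 = -173.06 mGal over Δh = 1225.0 − 330.7 = 894.3 m
Equal Bouguer anomalies ⇒ Δg_obs + (0.3086 − 0.04193ρ)·Δh = 0
0.3086 − 0.04193ρ = −Δg_obs/Δh = 0.19351
ρ = (0.3086 − 0.19351) / 0.04193 = 2.74 g/cm³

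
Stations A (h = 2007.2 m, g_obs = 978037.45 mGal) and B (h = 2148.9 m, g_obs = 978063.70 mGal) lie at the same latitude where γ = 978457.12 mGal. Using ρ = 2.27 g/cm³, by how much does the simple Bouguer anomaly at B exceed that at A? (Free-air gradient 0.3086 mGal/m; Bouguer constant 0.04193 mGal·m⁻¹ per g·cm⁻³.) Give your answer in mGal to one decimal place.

56.5

Δg_SB(A) = 978037.45 − 978457.12 + 0.3086×2007.2 − 0.04193×2.27×2007.2 = 8.70 mGal
Δg_SB(B) = 978063.70 − 978457.12 + 0.3086×2148.9 − 0.04193×2.27×2148.9 = 65.20 mGal
Difference = 65.20 − (8.70) = 56.50 mGal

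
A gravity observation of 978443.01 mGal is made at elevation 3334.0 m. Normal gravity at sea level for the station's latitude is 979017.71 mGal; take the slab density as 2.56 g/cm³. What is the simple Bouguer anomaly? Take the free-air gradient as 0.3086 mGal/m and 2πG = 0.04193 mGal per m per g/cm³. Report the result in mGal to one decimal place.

96.3

Free-air correction = 0.3086 × 3334.0 = 1028.87 mGal
Free-air anomaly = 978443.01 − 979017.71 + (1028.87) = 454.17 mGal
Bouguer slab correction = 0.04193 × 2.56 × 3334.0 = 357.87 mGal
Simple Bouguer anomaly = 454.17 − (357.87) = 96.30 mGal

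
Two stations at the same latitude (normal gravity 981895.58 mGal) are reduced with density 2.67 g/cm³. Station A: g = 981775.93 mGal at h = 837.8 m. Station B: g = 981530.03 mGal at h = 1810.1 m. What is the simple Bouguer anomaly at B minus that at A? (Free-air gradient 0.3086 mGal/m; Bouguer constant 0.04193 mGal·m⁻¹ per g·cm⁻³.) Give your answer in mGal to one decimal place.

-54.7

Δg_SB(A) = 981775.93 − 981895.58 + 0.3086×837.8 − 0.04193×2.67×837.8 = 45.10 mGal
Δg_SB(B) = 981530.03 − 981895.58 + 0.3086×1810.1 − 0.04193×2.67×1810.1 = -9.60 mGal
Difference = -9.60 − (45.10) = -54.70 mGal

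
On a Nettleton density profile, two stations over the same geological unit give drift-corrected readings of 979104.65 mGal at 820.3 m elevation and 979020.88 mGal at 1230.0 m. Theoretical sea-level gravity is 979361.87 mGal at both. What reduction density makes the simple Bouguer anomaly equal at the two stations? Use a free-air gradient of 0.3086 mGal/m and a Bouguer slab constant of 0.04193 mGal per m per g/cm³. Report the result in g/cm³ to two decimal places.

2.48

Δg_obs = 979020.88 − 979104.65 = -83.77 mGal over Δh = 1230.0 − 820.3 = 409.7 m
Equal Bouguer anomalies ⇒ Δg_obs + (0.3086 − 0.04193ρ)·Δh = 0
0.3086 − 0.04193ρ = −Δg_obs/Δh = 0.20447
ρ = (0.3086 − 0.20447) / 0.04193 = 2.48 g/cm³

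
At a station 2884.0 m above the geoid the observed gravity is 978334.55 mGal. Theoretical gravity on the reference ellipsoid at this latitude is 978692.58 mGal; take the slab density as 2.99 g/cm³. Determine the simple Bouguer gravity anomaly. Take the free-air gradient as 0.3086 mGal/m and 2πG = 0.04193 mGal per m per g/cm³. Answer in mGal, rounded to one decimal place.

170.4

Free-air correction = 0.3086 × 2884.0 = 890.00 mGal
Free-air anomaly = 978334.55 − 978692.58 + (890.00) = 531.97 mGal
Bouguer slab correction = 0.04193 × 2.99 × 2884.0 = 361.57 mGal
Simple Bouguer anomaly = 531.97 − (361.57) = 170.40 mGal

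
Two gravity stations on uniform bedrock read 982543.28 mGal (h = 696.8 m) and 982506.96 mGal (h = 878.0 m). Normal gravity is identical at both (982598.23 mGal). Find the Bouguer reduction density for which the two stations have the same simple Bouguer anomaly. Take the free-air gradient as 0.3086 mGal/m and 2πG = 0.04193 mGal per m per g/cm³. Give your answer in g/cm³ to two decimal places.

Δg_obs = 982506.96 − 982543.28 = -36.32 mGal over Δh = 878.0 − 696.8 = 181.2 m
Equal Bouguer anomalies ⇒ Δg_obs + (0.3086 − 0.04193ρ)·Δh = 0
0.3086 − 0.04193ρ = −Δg_obs/Δh = 0.20044
ρ = (0.3086 − 0.20044) / 0.04193 = 2.58 g/cm³

2.58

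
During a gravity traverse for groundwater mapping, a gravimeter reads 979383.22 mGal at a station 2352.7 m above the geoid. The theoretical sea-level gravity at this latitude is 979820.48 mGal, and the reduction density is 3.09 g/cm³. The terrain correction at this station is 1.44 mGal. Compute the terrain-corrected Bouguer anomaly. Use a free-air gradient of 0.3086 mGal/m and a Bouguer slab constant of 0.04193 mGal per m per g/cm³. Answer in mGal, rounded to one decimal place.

Free-air correction = 0.3086 × 2352.7 = 726.04 mGal
Free-air anomaly = 979383.22 − 979820.48 + (726.04) = 288.78 mGal
Bouguer slab correction = 0.04193 × 3.09 × 2352.7 = 304.82 mGal
Simple Bouguer anomaly = 288.78 − (304.82) = -16.04 mGal
Complete Bouguer anomaly = -16.04 + 1.44 = -14.60 mGal

-14.6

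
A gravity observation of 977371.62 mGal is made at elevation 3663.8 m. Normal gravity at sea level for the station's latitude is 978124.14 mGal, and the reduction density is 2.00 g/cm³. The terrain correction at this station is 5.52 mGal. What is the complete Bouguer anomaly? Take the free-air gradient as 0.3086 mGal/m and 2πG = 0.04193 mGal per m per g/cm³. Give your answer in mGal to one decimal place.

Free-air correction = 0.3086 × 3663.8 = 1130.65 mGal
Free-air anomaly = 977371.62 − 978124.14 + (1130.65) = 378.13 mGal
Bouguer slab correction = 0.04193 × 2.00 × 3663.8 = 307.25 mGal
Simple Bouguer anomaly = 378.13 − (307.25) = 70.88 mGal
Complete Bouguer anomaly = 70.88 + 5.52 = 76.40 mGal

76.4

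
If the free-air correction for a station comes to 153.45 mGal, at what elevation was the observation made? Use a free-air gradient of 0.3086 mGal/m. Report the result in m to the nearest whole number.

h = 153.45 / 0.3086 = 497.25 m

497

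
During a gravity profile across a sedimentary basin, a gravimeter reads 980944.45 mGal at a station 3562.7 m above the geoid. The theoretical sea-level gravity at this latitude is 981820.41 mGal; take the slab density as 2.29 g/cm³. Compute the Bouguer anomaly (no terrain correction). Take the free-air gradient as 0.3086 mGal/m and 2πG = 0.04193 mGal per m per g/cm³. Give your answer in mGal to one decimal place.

-118.6

Free-air correction = 0.3086 × 3562.7 = 1099.45 mGal
Free-air anomaly = 980944.45 − 981820.41 + (1099.45) = 223.49 mGal
Bouguer slab correction = 0.04193 × 2.29 × 3562.7 = 342.09 mGal
Simple Bouguer anomaly = 223.49 − (342.09) = -118.60 mGal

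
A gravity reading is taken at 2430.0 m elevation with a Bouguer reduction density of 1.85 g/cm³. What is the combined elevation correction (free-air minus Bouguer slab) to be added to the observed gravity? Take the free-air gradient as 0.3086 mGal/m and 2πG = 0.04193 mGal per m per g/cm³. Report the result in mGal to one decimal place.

Combined gradient = 0.3086 − 0.04193 × 1.85 = 0.2310295 mGal/m
Combined elevation correction = 0.2310295 × 2430.0 = 561.4 mGal

561.4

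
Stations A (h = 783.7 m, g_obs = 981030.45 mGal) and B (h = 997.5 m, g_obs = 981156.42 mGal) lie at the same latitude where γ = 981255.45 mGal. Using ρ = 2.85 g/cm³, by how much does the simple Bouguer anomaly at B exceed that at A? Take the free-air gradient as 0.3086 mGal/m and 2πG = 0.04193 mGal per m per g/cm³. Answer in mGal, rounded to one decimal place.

166.4

Δg_SB(A) = 981030.45 − 981255.45 + 0.3086×783.7 − 0.04193×2.85×783.7 = -76.80 mGal
Δg_SB(B) = 981156.42 − 981255.45 + 0.3086×997.5 − 0.04193×2.85×997.5 = 89.60 mGal
Difference = 89.60 − (-76.80) = 166.40 mGal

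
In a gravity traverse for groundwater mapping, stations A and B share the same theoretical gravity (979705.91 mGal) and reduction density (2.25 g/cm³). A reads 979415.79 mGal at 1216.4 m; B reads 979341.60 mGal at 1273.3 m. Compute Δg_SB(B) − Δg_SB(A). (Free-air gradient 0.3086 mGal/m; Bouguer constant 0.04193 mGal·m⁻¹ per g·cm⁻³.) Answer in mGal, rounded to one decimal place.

-62.0

Δg_SB(A) = 979415.79 − 979705.91 + 0.3086×1216.4 − 0.04193×2.25×1216.4 = -29.50 mGal
Δg_SB(B) = 979341.60 − 979705.91 + 0.3086×1273.3 − 0.04193×2.25×1273.3 = -91.50 mGal
Difference = -91.50 − (-29.50) = -62.00 mGal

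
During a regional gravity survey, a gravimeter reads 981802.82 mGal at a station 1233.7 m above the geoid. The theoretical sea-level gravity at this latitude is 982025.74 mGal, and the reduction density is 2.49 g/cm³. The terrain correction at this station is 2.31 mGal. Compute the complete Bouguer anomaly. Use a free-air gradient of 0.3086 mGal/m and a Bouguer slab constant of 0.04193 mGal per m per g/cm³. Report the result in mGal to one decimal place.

31.3

Free-air correction = 0.3086 × 1233.7 = 380.72 mGal
Free-air anomaly = 981802.82 − 982025.74 + (380.72) = 157.80 mGal
Bouguer slab correction = 0.04193 × 2.49 × 1233.7 = 128.81 mGal
Simple Bouguer anomaly = 157.80 − (128.81) = 28.99 mGal
Complete Bouguer anomaly = 28.99 + 2.31 = 31.30 mGal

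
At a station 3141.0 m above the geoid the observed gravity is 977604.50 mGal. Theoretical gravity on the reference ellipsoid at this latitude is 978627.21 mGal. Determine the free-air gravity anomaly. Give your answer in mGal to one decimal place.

Free-air correction = 0.3086 × 3141.0 = 969.31 mGal
Free-air anomaly = 977604.50 − 978627.21 + (969.31) = -53.40 mGal

-53.4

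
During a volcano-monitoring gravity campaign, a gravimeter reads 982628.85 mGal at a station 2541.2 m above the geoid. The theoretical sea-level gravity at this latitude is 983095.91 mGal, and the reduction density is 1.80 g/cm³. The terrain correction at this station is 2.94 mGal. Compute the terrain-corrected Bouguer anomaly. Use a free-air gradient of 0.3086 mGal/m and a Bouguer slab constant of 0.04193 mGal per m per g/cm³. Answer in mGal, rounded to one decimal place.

Free-air correction = 0.3086 × 2541.2 = 784.21 mGal
Free-air anomaly = 982628.85 − 983095.91 + (784.21) = 317.15 mGal
Bouguer slab correction = 0.04193 × 1.80 × 2541.2 = 191.79 mGal
Simple Bouguer anomaly = 317.15 − (191.79) = 125.36 mGal
Complete Bouguer anomaly = 125.36 + 2.94 = 128.30 mGal

128.3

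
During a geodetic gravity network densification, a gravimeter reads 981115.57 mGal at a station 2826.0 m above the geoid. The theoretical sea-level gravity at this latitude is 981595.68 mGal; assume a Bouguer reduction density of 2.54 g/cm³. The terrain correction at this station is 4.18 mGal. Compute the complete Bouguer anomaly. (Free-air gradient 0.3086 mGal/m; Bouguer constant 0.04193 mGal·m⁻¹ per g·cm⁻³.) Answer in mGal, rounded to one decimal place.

Free-air correction = 0.3086 × 2826.0 = 872.10 mGal
Free-air anomaly = 981115.57 − 981595.68 + (872.10) = 391.99 mGal
Bouguer slab correction = 0.04193 × 2.54 × 2826.0 = 300.98 mGal
Simple Bouguer anomaly = 391.99 − (300.98) = 91.01 mGal
Complete Bouguer anomaly = 91.01 + 4.18 = 95.19 mGal

95.2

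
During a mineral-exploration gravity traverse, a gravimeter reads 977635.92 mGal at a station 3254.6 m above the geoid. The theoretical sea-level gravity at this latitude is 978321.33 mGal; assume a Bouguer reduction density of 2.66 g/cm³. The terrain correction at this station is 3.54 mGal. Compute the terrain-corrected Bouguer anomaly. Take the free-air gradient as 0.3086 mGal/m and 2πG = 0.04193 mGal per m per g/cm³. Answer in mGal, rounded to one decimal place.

-40.5

Free-air correction = 0.3086 × 3254.6 = 1004.37 mGal
Free-air anomaly = 977635.92 − 978321.33 + (1004.37) = 318.96 mGal
Bouguer slab correction = 0.04193 × 2.66 × 3254.6 = 363.00 mGal
Simple Bouguer anomaly = 318.96 − (363.00) = -44.04 mGal
Complete Bouguer anomaly = -44.04 + 3.54 = -40.50 mGal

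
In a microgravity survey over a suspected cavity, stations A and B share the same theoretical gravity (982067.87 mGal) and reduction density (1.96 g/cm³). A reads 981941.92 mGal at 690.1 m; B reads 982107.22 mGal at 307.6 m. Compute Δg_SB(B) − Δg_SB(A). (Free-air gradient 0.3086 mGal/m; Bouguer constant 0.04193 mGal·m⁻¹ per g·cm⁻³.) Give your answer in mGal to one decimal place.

Δg_SB(A) = 981941.92 − 982067.87 + 0.3086×690.1 − 0.04193×1.96×690.1 = 30.30 mGal
Δg_SB(B) = 982107.22 − 982067.87 + 0.3086×307.6 − 0.04193×1.96×307.6 = 109.00 mGal
Difference = 109.00 − (30.30) = 78.70 mGal

78.7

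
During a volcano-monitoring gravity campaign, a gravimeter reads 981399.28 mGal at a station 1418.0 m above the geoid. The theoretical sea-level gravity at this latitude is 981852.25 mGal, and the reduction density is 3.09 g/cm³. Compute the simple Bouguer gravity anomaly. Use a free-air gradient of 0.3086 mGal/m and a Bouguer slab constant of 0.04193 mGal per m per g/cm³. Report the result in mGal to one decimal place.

-199.1

Free-air correction = 0.3086 × 1418.0 = 437.59 mGal
Free-air anomaly = 981399.28 − 981852.25 + (437.59) = -15.38 mGal
Bouguer slab correction = 0.04193 × 3.09 × 1418.0 = 183.72 mGal
Simple Bouguer anomaly = -15.38 − (183.72) = -199.10 mGal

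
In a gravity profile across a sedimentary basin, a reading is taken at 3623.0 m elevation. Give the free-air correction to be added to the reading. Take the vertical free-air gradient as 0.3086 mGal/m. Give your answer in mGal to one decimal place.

1118.1

Free-air correction = 0.3086 × 3623.0 = 1118.1 mGal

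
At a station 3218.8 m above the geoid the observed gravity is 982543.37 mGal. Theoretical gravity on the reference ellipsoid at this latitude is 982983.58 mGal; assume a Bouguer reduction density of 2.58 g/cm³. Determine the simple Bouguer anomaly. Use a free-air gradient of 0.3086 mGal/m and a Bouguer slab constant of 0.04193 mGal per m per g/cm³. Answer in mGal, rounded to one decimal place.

Free-air correction = 0.3086 × 3218.8 = 993.32 mGal
Free-air anomaly = 982543.37 − 982983.58 + (993.32) = 553.11 mGal
Bouguer slab correction = 0.04193 × 2.58 × 3218.8 = 348.21 mGal
Simple Bouguer anomaly = 553.11 − (348.21) = 204.90 mGal

204.9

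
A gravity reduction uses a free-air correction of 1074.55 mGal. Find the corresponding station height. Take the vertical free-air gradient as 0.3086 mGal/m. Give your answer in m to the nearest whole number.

3482

h = 1074.55 / 0.3086 = 3482.02 m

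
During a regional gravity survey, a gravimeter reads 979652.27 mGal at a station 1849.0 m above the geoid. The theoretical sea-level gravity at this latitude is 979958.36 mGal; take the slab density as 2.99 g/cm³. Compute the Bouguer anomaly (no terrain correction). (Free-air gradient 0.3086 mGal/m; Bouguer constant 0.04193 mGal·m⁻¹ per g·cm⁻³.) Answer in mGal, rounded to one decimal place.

Free-air correction = 0.3086 × 1849.0 = 570.60 mGal
Free-air anomaly = 979652.27 − 979958.36 + (570.60) = 264.51 mGal
Bouguer slab correction = 0.04193 × 2.99 × 1849.0 = 231.81 mGal
Simple Bouguer anomaly = 264.51 − (231.81) = 32.70 mGal

32.7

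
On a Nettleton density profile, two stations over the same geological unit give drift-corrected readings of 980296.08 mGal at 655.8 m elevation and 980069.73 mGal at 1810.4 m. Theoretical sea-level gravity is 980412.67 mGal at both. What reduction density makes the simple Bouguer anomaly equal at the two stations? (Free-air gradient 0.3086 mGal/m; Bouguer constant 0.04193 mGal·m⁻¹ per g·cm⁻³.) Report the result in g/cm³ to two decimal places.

Δg_obs = 980069.73 − 980296.08 = -226.35 mGal over Δh = 1810.4 − 655.8 = 1154.6 m
Equal Bouguer anomalies ⇒ Δg_obs + (0.3086 − 0.04193ρ)·Δh = 0
0.3086 − 0.04193ρ = −Δg_obs/Δh = 0.19604
ρ = (0.3086 − 0.19604) / 0.04193 = 2.68 g/cm³

2.68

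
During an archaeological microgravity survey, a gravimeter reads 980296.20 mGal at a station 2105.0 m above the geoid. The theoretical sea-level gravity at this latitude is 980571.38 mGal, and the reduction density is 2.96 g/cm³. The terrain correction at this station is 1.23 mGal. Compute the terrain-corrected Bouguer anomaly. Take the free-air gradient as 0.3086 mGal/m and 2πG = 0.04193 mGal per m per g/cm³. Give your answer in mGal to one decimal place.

Free-air correction = 0.3086 × 2105.0 = 649.60 mGal
Free-air anomaly = 980296.20 − 980571.38 + (649.60) = 374.42 mGal
Bouguer slab correction = 0.04193 × 2.96 × 2105.0 = 261.26 mGal
Simple Bouguer anomaly = 374.42 − (261.26) = 113.16 mGal
Complete Bouguer anomaly = 113.16 + 1.23 = 114.39 mGal

114.4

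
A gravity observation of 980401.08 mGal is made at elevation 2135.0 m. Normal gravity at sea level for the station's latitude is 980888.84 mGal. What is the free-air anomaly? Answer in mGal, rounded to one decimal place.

171.1

Free-air correction = 0.3086 × 2135.0 = 658.86 mGal
Free-air anomaly = 980401.08 − 980888.84 + (658.86) = 171.10 mGal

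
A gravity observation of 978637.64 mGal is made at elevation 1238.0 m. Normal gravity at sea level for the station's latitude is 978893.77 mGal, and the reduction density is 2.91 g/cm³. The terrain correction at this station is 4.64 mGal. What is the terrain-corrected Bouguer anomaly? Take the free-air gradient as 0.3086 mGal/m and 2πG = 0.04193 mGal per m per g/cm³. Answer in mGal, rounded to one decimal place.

Free-air correction = 0.3086 × 1238.0 = 382.05 mGal
Free-air anomaly = 978637.64 − 978893.77 + (382.05) = 125.92 mGal
Bouguer slab correction = 0.04193 × 2.91 × 1238.0 = 151.06 mGal
Simple Bouguer anomaly = 125.92 − (151.06) = -25.14 mGal
Complete Bouguer anomaly = -25.14 + 4.64 = -20.50 mGal

-20.5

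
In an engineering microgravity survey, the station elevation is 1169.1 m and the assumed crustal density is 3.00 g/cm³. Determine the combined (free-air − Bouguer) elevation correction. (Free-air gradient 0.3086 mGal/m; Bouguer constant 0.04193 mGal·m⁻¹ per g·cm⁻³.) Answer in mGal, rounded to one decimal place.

213.7

Combined gradient = 0.3086 − 0.04193 × 3.00 = 0.1828100 mGal/m
Combined elevation correction = 0.1828100 × 1169.1 = 213.7 mGal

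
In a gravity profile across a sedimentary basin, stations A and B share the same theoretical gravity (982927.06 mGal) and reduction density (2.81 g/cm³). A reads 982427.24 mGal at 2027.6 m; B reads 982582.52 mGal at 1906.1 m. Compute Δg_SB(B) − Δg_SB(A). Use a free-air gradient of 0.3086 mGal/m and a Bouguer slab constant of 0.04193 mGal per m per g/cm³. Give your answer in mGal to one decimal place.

Δg_SB(A) = 982427.24 − 982927.06 + 0.3086×2027.6 − 0.04193×2.81×2027.6 = -113.00 mGal
Δg_SB(B) = 982582.52 − 982927.06 + 0.3086×1906.1 − 0.04193×2.81×1906.1 = 19.10 mGal
Difference = 19.10 − (-113.00) = 132.10 mGal

132.1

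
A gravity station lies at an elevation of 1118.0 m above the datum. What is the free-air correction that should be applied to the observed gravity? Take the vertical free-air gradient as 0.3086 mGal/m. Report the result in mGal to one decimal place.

Free-air correction = 0.3086 × 1118.0 = 345.0 mGal

345.0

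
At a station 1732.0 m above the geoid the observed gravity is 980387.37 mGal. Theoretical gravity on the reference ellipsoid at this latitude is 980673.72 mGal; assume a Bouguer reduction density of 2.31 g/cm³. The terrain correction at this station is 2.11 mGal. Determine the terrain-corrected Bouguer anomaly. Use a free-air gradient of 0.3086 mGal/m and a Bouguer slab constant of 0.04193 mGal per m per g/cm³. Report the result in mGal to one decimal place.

Free-air correction = 0.3086 × 1732.0 = 534.50 mGal
Free-air anomaly = 980387.37 − 980673.72 + (534.50) = 248.15 mGal
Bouguer slab correction = 0.04193 × 2.31 × 1732.0 = 167.76 mGal
Simple Bouguer anomaly = 248.15 − (167.76) = 80.39 mGal
Complete Bouguer anomaly = 80.39 + 2.11 = 82.50 mGal

82.5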